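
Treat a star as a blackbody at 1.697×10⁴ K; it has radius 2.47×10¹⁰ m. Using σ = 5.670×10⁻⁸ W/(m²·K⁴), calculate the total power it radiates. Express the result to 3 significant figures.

P ≈ 3.61×10³¹ W

Surface area A = 4πR² = 4π(2.47×10¹⁰ m)² = 7.66662×10²¹ m².
P = σAT⁴ = 5.670×10⁻⁸ × 7.66662×10²¹ × (1.697×10⁴)⁴ = 3.61×10³¹ W.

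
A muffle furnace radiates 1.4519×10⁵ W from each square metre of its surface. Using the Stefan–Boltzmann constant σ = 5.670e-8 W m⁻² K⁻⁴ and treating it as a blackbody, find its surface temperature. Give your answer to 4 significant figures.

I = σT⁴, so T = (I/σ)^(1/4) = (1.4519×10⁵/(5.670×10⁻⁸))^(1/4) = 1265 K.

T ≈ 1265 K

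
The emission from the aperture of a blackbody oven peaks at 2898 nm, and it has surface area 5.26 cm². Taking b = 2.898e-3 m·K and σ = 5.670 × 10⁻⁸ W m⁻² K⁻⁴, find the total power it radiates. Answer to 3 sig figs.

P ≈ 29.8 W

Wien's law: T = b/λ_max = 2.898×10⁻³/2.898×10⁻⁶ = 1000.00 K.
Area A = 5.26 cm² = 5.26×10⁻⁴ m².
Then P = σAT⁴ = 5.670×10⁻⁸×5.26×10⁻⁴×(1000.00)⁴ = 29.8 W.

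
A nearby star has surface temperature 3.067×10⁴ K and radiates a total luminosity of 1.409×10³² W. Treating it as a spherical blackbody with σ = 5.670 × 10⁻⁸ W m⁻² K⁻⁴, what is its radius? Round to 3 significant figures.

L = 4πR²σT⁴ ⇒ R = √(L/(4πσT⁴)).
σT⁴ = 5.01693×10¹⁰ W/m², so R = √(1.409×10³²/(4π×5.01693×10¹⁰)) = 1.49×10¹⁰ m.

R ≈ 1.49×10¹⁰ m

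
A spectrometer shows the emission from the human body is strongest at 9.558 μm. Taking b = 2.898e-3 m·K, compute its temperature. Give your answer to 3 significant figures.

T ≈ 303 K

Wien's law gives T = b/λ_max = (2.898×10⁻³ m·K)/(9.558×10⁻⁶ m) = 303 K.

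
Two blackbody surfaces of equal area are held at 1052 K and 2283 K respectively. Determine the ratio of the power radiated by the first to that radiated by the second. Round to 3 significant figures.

With equal areas, P₁/P₂ = (T₁/T₂)⁴ = (1052/2283)⁴ = 0.0451.

P₁/P₂ ≈ 0.0451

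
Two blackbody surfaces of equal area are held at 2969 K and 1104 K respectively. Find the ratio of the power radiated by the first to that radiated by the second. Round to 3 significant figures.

P₁/P₂ ≈ 52.3

With equal areas, P₁/P₂ = (T₁/T₂)⁴ = (2969/1104)⁴ = 52.3.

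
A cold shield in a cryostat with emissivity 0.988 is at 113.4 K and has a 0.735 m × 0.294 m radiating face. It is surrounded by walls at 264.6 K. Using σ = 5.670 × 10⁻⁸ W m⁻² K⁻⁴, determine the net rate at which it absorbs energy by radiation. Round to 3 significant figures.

Area A = 0.735 × 0.294 = 0.21609 m².
Net radiated power P_net = εσA(T⁴ − T₀⁴) = 0.988×5.670×10⁻⁸×0.21609×(113.4⁴ − 264.6⁴).
T⁴ − T₀⁴ = 1.65368×10⁸ − 4.90184×10⁹ = -4.73647×10⁹ K⁴, so P_net = -57.3 W — negative, meaning a net gain of 57.3 W.

Net gain ≈ 57.3 W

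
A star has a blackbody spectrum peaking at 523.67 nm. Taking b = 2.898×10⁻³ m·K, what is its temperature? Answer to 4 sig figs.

T ≈ 5534 K

Wien's law gives T = b/λ_max = (2.898×10⁻³ m·K)/(5.2367×10⁻⁷ m) = 5534 K.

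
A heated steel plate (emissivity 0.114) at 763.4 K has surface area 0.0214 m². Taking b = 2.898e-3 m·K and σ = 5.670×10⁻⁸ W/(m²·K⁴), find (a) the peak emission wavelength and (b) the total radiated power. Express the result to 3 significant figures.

λ_max ≈ 3.80 μm; P ≈ 47.0 W

(a) λ_max = b/T = 2.898×10⁻³/763.4 = 3.796×10⁻⁶ m = 3.80 μm.
Area A = 0.0214 m².
(b) P = εσAT⁴ = 0.114×5.670×10⁻⁸×0.0214×(763.4)⁴ = 47.0 W.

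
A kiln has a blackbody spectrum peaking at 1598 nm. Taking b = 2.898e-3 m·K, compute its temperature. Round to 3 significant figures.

T ≈ 1.81×10³ K

Wien's law gives T = b/λ_max = (2.898×10⁻³ m·K)/(1.598×10⁻⁶ m) = 1.81×10³ K.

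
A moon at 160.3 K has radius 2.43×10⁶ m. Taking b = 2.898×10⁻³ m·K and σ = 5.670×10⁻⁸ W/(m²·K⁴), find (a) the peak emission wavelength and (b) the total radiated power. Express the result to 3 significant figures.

λ_max ≈ 18.1 μm; P ≈ 2.78×10¹⁵ W

(a) λ_max = b/T = 2.898×10⁻³/160.3 = 1.808×10⁻⁵ m = 18.1 μm.
Surface area A = 4πR² = 4π(2.43×10⁶ m)² = 7.42032×10¹³ m².
(b) P = σAT⁴ = 5.670×10⁻⁸×7.42032×10¹³×(160.3)⁴ = 2.78×10¹⁵ W.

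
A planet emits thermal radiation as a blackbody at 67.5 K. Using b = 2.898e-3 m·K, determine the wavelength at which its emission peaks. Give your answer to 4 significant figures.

Wien's displacement law: λ_max = b/T = (2.898×10⁻³ m·K)/(67.5 K) = 4.2933×10⁻⁵ m.
That is 42.93 μm, in the infrared range.

λ_max ≈ 42.93 μm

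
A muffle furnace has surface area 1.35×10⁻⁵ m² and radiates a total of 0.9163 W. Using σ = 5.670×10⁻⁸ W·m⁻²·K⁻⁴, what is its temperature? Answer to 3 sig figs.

Area A = 1.35×10⁻⁵ m².
P = σAT⁴ ⇒ T = (P/(σA))^(1/4) = (0.9163/(5.670×10⁻⁸×1.35×10⁻⁵))^(1/4) = 1.05×10³ K.

T ≈ 1.05×10³ K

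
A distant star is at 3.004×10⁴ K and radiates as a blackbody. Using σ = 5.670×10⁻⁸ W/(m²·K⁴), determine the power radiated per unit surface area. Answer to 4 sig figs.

Stefan–Boltzmann: I = σT⁴ = 5.670×10⁻⁸ × (3.004×10⁴)⁴ = 4.617×10¹⁰ W/m².

I ≈ 4.617×10¹⁰ W/m²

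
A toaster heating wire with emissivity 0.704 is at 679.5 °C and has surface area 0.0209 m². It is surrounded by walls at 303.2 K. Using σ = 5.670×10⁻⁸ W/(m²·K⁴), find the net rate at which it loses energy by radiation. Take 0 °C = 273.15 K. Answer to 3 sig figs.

Net loss ≈ 680 W

T = 679.5 °C + 273.15 = 952.65 K.
Area A = 0.0209 m².
Net radiated power P_net = εσA(T⁴ − T₀⁴) = 0.704×5.670×10⁻⁸×0.0209×(952.65⁴ − 303.2⁴).
T⁴ − T₀⁴ = 8.23633×10¹¹ − 8.45117×10⁹ = 8.15182×10¹¹ K⁴, so P_net = 680 W.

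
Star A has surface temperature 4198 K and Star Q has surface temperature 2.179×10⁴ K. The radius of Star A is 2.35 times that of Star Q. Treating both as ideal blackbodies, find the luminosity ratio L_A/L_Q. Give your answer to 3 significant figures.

L_A/L_Q ≈ 7.61×10⁻³

L ∝ R²T⁴, so L_A/L_Q = (R_A/R_Q)²(T_A/T_Q)⁴ = (2.35)² × (4198/2.179×10⁴)⁴ = 5.5225 × 1.37766×10⁻³ = 7.61×10⁻³.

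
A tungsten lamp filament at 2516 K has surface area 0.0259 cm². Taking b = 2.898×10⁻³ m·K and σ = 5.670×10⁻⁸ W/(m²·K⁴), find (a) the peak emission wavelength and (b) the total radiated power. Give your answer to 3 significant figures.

(a) λ_max = b/T = 2.898×10⁻³/2516 = 1.152×10⁻⁶ m = 1.15×10³ nm.
Area A = 0.0259 cm² = 2.59×10⁻⁶ m².
(b) P = σAT⁴ = 5.670×10⁻⁸×2.59×10⁻⁶×(2516)⁴ = 5.88 W.

λ_max ≈ 1.15×10³ nm; P ≈ 5.88 W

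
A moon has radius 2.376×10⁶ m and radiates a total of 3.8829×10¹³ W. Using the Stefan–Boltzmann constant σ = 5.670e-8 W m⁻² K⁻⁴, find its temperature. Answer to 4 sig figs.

Surface area A = 4πR² = 4π(2.376×10⁶ m)² = 7.09419×10¹³ m².
P = σAT⁴ ⇒ T = (P/(σA))^(1/4) = (3.8829×10¹³/(5.670×10⁻⁸×7.09419×10¹³))^(1/4) = 55.74 K.

T ≈ 55.74 K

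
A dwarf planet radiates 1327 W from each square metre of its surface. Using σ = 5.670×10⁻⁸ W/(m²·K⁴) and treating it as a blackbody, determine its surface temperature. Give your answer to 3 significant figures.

I = σT⁴, so T = (I/σ)^(1/4) = (1327/(5.670×10⁻⁸))^(1/4) = 391 K.

T ≈ 391 K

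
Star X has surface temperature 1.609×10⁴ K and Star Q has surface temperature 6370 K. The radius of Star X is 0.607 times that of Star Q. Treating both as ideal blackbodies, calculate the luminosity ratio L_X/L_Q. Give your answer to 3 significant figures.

L ∝ R²T⁴, so L_X/L_Q = (R_X/R_Q)²(T_X/T_Q)⁴ = (0.607)² × (1.609×10⁴/6370)⁴ = 0.368449 × 40.7068 = 15.0.

L_X/L_Q ≈ 15.0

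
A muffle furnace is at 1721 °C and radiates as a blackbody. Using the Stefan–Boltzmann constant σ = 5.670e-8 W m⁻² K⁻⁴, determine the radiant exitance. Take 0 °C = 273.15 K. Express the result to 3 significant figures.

T = 1721 °C + 273.15 = 1994.15 K.
Stefan–Boltzmann: I = σT⁴ = 5.670×10⁻⁸ × (1994.15)⁴ = 8.97×10⁵ W/m².

I ≈ 8.97×10⁵ W/m²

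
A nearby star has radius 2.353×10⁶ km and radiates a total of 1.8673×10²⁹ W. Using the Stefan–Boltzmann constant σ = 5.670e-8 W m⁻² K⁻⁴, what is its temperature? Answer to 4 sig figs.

Surface area A = 4πR² = 4π(2.353×10⁹ m)² = 6.95751×10¹⁹ m².
P = σAT⁴ ⇒ T = (P/(σA))^(1/4) = (1.8673×10²⁹/(5.670×10⁻⁸×6.95751×10¹⁹))^(1/4) = 1.475×10⁴ K.

T ≈ 1.475×10⁴ K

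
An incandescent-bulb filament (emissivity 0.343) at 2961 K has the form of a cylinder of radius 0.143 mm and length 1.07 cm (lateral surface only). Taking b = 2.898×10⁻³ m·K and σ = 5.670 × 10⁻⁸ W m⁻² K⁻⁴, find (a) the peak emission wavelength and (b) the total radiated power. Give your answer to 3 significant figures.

(a) λ_max = b/T = 2.898×10⁻³/2961 = 9.787×10⁻⁷ m = 0.979 μm.
Lateral area A = 2πrL = 2π×1.43×10⁻⁴×0.0107 = 9.61390×10⁻⁶ m².
(b) P = εσAT⁴ = 0.343×5.670×10⁻⁸×9.61390×10⁻⁶×(2961)⁴ = 14.4 W.

λ_max ≈ 0.979 μm; P ≈ 14.4 W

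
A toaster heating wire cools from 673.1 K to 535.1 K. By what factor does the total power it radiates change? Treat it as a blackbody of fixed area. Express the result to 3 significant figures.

P ∝ T⁴, so P₂/P₁ = (T₂/T₁)⁴ = (535.1/673.1)⁴ = (0.794978)⁴ = 0.399.

P₂/P₁ ≈ 0.399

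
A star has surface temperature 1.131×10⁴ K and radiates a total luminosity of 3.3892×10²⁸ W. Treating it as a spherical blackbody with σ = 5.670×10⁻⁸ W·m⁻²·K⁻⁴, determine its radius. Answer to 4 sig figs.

R ≈ 1.705×10⁹ m

L = 4πR²σT⁴ ⇒ R = √(L/(4πσT⁴)).
σT⁴ = 9.27755×10⁸ W/m², so R = √(3.3892×10²⁸/(4π×9.27755×10⁸)) = 1.705×10⁹ m.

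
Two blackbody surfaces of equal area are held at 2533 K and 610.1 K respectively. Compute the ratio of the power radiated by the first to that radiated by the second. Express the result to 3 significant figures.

With equal areas, P₁/P₂ = (T₁/T₂)⁴ = (2533/610.1)⁴ = 297.

P₁/P₂ ≈ 297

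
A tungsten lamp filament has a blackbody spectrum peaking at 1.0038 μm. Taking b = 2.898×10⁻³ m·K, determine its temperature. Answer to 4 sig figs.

Wien's law gives T = b/λ_max = (2.898×10⁻³ m·K)/(1.0038×10⁻⁶ m) = 2887 K.

T ≈ 2887 K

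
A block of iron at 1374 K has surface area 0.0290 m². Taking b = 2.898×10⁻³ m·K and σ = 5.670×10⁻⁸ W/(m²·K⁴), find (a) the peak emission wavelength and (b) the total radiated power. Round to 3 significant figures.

λ_max ≈ 2.11 μm; P ≈ 5.86×10³ W

(a) λ_max = b/T = 2.898×10⁻³/1374 = 2.109×10⁻⁶ m = 2.11 μm.
Area A = 0.0290 m².
(b) P = σAT⁴ = 5.670×10⁻⁸×0.0290×(1374)⁴ = 5.86×10³ W.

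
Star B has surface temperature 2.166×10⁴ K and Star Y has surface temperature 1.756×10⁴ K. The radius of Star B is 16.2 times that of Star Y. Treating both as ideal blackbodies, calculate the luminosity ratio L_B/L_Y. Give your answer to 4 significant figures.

L ∝ R²T⁴, so L_B/L_Y = (R_B/R_Y)²(T_B/T_Y)⁴ = (16.2)² × (2.166×10⁴/1.756×10⁴)⁴ = 262.44 × 2.31492 = 607.5.

L_B/L_Y ≈ 607.5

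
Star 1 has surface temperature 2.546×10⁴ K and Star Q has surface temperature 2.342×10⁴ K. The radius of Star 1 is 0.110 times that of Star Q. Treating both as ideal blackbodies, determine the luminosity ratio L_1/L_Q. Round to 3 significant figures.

L_1/L_Q ≈ 0.0169

L ∝ R²T⁴, so L_1/L_Q = (R_1/R_Q)²(T_1/T_Q)⁴ = (0.110)² × (2.546×10⁴/2.342×10⁴)⁴ = 0.0121 × 1.39665 = 0.0169.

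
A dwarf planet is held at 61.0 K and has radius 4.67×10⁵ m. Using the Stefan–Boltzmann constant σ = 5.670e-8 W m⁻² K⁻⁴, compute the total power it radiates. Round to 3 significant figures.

P ≈ 2.15×10¹² W

Surface area A = 4πR² = 4π(4.67×10⁵ m)² = 2.74059×10¹² m².
P = σAT⁴ = 5.670×10⁻⁸ × 2.74059×10¹² × (61.0)⁴ = 2.15×10¹² W.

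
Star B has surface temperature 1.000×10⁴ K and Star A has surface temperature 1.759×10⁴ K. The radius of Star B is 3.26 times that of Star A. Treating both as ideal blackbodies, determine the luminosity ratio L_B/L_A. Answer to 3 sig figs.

L_B/L_A ≈ 1.11

L ∝ R²T⁴, so L_B/L_A = (R_B/R_A)²(T_B/T_A)⁴ = (3.26)² × (1.000×10⁴/1.759×10⁴)⁴ = 10.6276 × 0.104457 = 1.11.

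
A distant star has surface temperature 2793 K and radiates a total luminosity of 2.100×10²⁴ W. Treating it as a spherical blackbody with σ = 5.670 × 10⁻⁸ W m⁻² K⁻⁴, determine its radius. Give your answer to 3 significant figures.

L = 4πR²σT⁴ ⇒ R = √(L/(4πσT⁴)).
σT⁴ = 3.45038×10⁶ W/m², so R = √(2.100×10²⁴/(4π×3.45038×10⁶)) = 2.20×10⁸ m.

R ≈ 2.20×10⁸ m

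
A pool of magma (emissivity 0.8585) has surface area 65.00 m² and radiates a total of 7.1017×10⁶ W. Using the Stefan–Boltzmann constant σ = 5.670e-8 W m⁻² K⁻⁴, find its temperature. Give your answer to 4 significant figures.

T ≈ 1224 K

Area A = 65.00 m².
P = εσAT⁴ ⇒ T = (P/(εσA))^(1/4) = (7.1017×10⁶/(0.8585×5.670×10⁻⁸×65.00))^(1/4) = 1224 K.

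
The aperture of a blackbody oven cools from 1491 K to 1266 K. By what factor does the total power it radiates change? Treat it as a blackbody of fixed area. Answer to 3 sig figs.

P ∝ T⁴, so P₂/P₁ = (T₂/T₁)⁴ = (1266/1491)⁴ = (0.849095)⁴ = 0.520.

P₂/P₁ ≈ 0.520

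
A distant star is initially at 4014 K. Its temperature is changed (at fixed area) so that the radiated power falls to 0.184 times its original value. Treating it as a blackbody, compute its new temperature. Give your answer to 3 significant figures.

T₂ ≈ 2.63×10³ K

P ∝ T⁴, so T₂/T₁ = (P₂/P₁)^(1/4) = (0.184)^(1/4) = 0.654944.
T₂ = 4014 × 0.654944 = 2.63×10³ K.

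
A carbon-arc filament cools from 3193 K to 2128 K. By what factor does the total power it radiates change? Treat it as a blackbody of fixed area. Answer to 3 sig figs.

P ∝ T⁴, so P₂/P₁ = (T₂/T₁)⁴ = (2128/3193)⁴ = (0.666458)⁴ = 0.197.

P₂/P₁ ≈ 0.197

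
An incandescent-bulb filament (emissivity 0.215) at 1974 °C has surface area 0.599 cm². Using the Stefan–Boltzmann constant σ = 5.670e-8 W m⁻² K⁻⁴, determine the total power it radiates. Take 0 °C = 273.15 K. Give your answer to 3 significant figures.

P ≈ 18.6 W

T = 1974 °C + 273.15 = 2247.15 K.
Area A = 0.599 cm² = 5.99×10⁻⁵ m².
P = εσAT⁴ = 0.215 × 5.670×10⁻⁸ × 5.99×10⁻⁵ × (2247.15)⁴ = 18.6 W.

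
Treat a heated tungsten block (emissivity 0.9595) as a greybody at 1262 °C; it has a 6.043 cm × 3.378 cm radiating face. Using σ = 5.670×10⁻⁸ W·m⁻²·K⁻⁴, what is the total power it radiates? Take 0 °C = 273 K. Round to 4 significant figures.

T = 1262 °C + 273 = 1535 K.
Area A = 0.06043 × 0.03378 = 2.04133×10⁻³ m².
P = εσAT⁴ = 0.9595 × 5.670×10⁻⁸ × 2.04133×10⁻³ × (1535)⁴ = 616.6 W.

P ≈ 616.6 W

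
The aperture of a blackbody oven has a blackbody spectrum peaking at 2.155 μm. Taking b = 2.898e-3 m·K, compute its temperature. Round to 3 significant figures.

T ≈ 1.34×10³ K

Wien's law gives T = b/λ_max = (2.898×10⁻³ m·K)/(2.155×10⁻⁶ m) = 1.34×10³ K.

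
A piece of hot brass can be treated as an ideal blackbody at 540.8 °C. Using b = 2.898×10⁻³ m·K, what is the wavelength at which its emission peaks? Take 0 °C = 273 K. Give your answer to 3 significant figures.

λ_max ≈ 3.56 μm

T = 540.8 °C + 273 = 813.8 K.
Wien's displacement law: λ_max = b/T = (2.898×10⁻³ m·K)/(813.8 K) = 3.561×10⁻⁶ m.
That is 3.56 μm, in the infrared range.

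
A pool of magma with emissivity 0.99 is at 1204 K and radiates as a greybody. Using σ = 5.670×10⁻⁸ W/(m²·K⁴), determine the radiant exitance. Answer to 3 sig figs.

I ≈ 1.18×10⁵ W/m²

Stefan–Boltzmann: I = εσT⁴ = 0.99 × 5.670×10⁻⁸ × (1204)⁴ = 1.18×10⁵ W/m².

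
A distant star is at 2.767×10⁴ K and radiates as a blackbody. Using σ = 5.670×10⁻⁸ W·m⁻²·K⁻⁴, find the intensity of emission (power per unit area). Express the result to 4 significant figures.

Stefan–Boltzmann: I = σT⁴ = 5.670×10⁻⁸ × (2.767×10⁴)⁴ = 3.324×10¹⁰ W/m².

I ≈ 3.324×10¹⁰ W/m²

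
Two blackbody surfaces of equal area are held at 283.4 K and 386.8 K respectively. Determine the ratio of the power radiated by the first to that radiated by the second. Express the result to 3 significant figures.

P₁/P₂ ≈ 0.288

With equal areas, P₁/P₂ = (T₁/T₂)⁴ = (283.4/386.8)⁴ = 0.288.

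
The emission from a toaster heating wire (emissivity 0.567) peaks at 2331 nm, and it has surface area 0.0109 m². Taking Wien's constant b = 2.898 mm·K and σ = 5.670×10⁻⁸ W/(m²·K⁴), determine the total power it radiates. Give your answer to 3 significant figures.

P ≈ 837 W

Wien's law: T = b/λ_max = 2.898×10⁻³/2.331×10⁻⁶ = 1243.24 K.
Area A = 0.0109 m².
Then P = εσAT⁴ = 0.567×5.670×10⁻⁸×0.0109×(1243.24)⁴ = 837 W.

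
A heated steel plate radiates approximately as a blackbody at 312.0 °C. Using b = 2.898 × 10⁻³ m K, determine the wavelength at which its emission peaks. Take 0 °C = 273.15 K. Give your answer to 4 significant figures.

T = 312.0 °C + 273.15 = 585.15 K.
Wien's displacement law: λ_max = b/T = (2.898×10⁻³ m·K)/(585.15 K) = 4.9526×10⁻⁶ m.
That is 4.953 μm, in the infrared range.

λ_max ≈ 4.953 μm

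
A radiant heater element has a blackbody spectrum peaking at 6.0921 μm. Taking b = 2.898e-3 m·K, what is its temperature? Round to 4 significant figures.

Wien's law gives T = b/λ_max = (2.898×10⁻³ m·K)/(6.0921×10⁻⁶ m) = 475.7 K.

T ≈ 475.7 K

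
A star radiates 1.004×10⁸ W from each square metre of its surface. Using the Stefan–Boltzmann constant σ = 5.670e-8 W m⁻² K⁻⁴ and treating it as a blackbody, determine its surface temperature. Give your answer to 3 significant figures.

I = σT⁴, so T = (I/σ)^(1/4) = (1.004×10⁸/(5.670×10⁻⁸))^(1/4) = 6.49×10³ K.

T ≈ 6.49×10³ K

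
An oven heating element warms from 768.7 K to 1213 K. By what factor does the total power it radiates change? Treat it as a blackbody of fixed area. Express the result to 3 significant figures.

P₂/P₁ ≈ 6.20

P ∝ T⁴, so P₂/P₁ = (T₂/T₁)⁴ = (1213/768.7)⁴ = (1.57799)⁴ = 6.20.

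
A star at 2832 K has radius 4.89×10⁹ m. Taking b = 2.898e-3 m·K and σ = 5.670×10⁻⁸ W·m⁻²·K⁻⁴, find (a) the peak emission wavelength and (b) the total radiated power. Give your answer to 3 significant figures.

(a) λ_max = b/T = 2.898×10⁻³/2832 = 1.023×10⁻⁶ m = 1.02×10³ nm.
Surface area A = 4πR² = 4π(4.89×10⁹ m)² = 3.00488×10²⁰ m².
(b) P = σAT⁴ = 5.670×10⁻⁸×3.00488×10²⁰×(2832)⁴ = 1.10×10²⁷ W.

λ_max ≈ 1.02×10³ nm; P ≈ 1.10×10²⁷ W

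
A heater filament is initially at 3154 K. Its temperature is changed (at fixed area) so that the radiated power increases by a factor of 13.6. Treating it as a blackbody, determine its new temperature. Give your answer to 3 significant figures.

P ∝ T⁴, so T₂/T₁ = (P₂/P₁)^(1/4) = (13.6)^(1/4) = 1.92037.
T₂ = 3154 × 1.92037 = 6.06×10³ K.

T₂ ≈ 6.06×10³ K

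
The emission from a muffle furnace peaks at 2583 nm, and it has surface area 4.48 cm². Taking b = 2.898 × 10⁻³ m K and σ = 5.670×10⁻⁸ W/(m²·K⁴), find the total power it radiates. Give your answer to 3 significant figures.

P ≈ 40.2 W

Wien's law: T = b/λ_max = 2.898×10⁻³/2.583×10⁻⁶ = 1121.95 K.
Area A = 4.48 cm² = 4.48×10⁻⁴ m².
Then P = σAT⁴ = 5.670×10⁻⁸×4.48×10⁻⁴×(1121.95)⁴ = 40.2 W.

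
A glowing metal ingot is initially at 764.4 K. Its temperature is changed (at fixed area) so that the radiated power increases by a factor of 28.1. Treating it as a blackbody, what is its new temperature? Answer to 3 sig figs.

T₂ ≈ 1.76×10³ K

P ∝ T⁴, so T₂/T₁ = (P₂/P₁)^(1/4) = (28.1)^(1/4) = 2.30238.
T₂ = 764.4 × 2.30238 = 1.76×10³ K.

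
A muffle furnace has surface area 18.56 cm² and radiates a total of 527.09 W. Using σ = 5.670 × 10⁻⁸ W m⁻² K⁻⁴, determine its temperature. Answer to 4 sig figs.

T ≈ 1496 K

Area A = 18.56 cm² = 1.856×10⁻³ m².
P = σAT⁴ ⇒ T = (P/(σA))^(1/4) = (527.09/(5.670×10⁻⁸×1.856×10⁻³))^(1/4) = 1496 K.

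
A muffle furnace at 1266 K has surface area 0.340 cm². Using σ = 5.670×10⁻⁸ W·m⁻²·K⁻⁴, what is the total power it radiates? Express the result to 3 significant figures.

P ≈ 4.95 W

Area A = 0.340 cm² = 3.40×10⁻⁵ m².
P = σAT⁴ = 5.670×10⁻⁸ × 3.40×10⁻⁵ × (1266)⁴ = 4.95 W.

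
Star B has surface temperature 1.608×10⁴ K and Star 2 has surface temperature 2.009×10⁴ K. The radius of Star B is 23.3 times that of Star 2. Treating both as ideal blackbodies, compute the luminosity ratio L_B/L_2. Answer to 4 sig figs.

L ∝ R²T⁴, so L_B/L_2 = (R_B/R_2)²(T_B/T_2)⁴ = (23.3)² × (1.608×10⁴/2.009×10⁴)⁴ = 542.89 × 0.410416 = 222.8.

L_B/L_2 ≈ 222.8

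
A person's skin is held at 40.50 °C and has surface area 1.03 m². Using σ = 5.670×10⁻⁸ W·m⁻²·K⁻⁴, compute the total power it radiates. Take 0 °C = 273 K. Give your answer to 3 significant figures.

P ≈ 564 W

T = 40.50 °C + 273 = 313.50 K.
Area A = 1.03 m².
P = σAT⁴ = 5.670×10⁻⁸ × 1.03 × (313.50)⁴ = 564 W.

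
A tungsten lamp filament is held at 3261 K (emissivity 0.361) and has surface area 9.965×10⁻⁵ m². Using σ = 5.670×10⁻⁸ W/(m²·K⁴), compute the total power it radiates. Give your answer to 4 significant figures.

P ≈ 230.7 W

Area A = 9.965×10⁻⁵ m².
P = εσAT⁴ = 0.361 × 5.670×10⁻⁸ × 9.965×10⁻⁵ × (3261)⁴ = 230.7 W.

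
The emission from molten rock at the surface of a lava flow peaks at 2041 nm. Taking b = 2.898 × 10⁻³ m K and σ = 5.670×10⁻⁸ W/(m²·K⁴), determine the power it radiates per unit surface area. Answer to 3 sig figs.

I ≈ 2.30×10⁵ W/m²

Wien's law: T = b/λ_max = 2.898×10⁻³/2.041×10⁻⁶ = 1419.89 K.
Then I = σT⁴ = 5.670×10⁻⁸×(1419.89)⁴ = 2.30×10⁵ W/m².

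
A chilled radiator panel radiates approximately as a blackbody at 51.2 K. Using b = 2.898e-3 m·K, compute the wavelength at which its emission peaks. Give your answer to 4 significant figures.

λ_max ≈ 56.60 μm

Wien's displacement law: λ_max = b/T = (2.898×10⁻³ m·K)/(51.2 K) = 5.6602×10⁻⁵ m.
That is 56.60 μm, in the infrared range.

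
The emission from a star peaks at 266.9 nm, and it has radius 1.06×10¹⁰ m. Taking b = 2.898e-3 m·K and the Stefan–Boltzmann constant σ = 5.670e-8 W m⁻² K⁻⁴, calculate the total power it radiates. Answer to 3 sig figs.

Wien's law: T = b/λ_max = 2.898×10⁻³/2.669×10⁻⁷ = 10858.0 K.
Surface area A = 4πR² = 4π(1.06×10¹⁰ m)² = 1.41196×10²¹ m².
Then P = σAT⁴ = 5.670×10⁻⁸×1.41196×10²¹×(10858.0)⁴ = 1.11×10³⁰ W.

P ≈ 1.11×10³⁰ W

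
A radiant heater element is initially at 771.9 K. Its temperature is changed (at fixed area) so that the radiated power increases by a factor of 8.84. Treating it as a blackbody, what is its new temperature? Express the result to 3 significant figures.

T₂ ≈ 1.33×10³ K

P ∝ T⁴, so T₂/T₁ = (P₂/P₁)^(1/4) = (8.84)^(1/4) = 1.72430.
T₂ = 771.9 × 1.72430 = 1.33×10³ K.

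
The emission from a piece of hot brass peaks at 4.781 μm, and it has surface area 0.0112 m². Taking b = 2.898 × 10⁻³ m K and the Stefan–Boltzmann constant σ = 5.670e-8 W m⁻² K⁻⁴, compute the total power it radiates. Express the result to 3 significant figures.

Wien's law: T = b/λ_max = 2.898×10⁻³/4.781×10⁻⁶ = 606.149 K.
Area A = 0.0112 m².
Then P = σAT⁴ = 5.670×10⁻⁸×0.0112×(606.149)⁴ = 85.7 W.

P ≈ 85.7 W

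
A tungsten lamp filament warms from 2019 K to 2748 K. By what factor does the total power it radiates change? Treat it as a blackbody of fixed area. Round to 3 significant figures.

P₂/P₁ ≈ 3.43

P ∝ T⁴, so P₂/P₁ = (T₂/T₁)⁴ = (2748/2019)⁴ = (1.36107)⁴ = 3.43.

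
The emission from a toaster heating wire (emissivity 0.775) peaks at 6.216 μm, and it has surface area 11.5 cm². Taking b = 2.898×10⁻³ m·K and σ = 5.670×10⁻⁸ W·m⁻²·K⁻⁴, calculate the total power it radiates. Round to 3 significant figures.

P ≈ 2.39 W

Wien's law: T = b/λ_max = 2.898×10⁻³/6.216×10⁻⁶ = 466.216 K.
Area A = 11.5 cm² = 1.15×10⁻³ m².
Then P = εσAT⁴ = 0.775×5.670×10⁻⁸×1.15×10⁻³×(466.216)⁴ = 2.39 W.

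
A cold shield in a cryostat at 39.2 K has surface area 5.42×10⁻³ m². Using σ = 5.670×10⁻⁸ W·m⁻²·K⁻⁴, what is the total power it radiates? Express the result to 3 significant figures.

P ≈ 7.26×10⁻⁴ W

Area A = 5.42×10⁻³ m².
P = σAT⁴ = 5.670×10⁻⁸ × 5.42×10⁻³ × (39.2)⁴ = 7.26×10⁻⁴ W.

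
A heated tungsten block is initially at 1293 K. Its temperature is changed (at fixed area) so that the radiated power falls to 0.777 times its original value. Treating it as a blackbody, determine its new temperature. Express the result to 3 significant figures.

P ∝ T⁴, so T₂/T₁ = (P₂/P₁)^(1/4) = (0.777)^(1/4) = 0.938870.
T₂ = 1293 × 0.938870 = 1.21×10³ K.

T₂ ≈ 1.21×10³ K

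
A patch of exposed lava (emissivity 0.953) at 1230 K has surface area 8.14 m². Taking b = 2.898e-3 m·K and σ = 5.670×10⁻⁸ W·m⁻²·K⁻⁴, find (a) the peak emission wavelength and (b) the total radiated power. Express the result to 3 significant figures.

λ_max ≈ 2.36×10³ nm; P ≈ 1.01×10⁶ W

(a) λ_max = b/T = 2.898×10⁻³/1230 = 2.356×10⁻⁶ m = 2.36×10³ nm.
Area A = 8.14 m².
(b) P = εσAT⁴ = 0.953×5.670×10⁻⁸×8.14×(1230)⁴ = 1.01×10⁶ W.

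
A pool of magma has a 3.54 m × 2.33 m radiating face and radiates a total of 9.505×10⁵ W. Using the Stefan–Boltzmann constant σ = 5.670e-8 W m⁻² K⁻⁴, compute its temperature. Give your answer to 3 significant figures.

T ≈ 1.19×10³ K

Area A = 3.54 × 2.33 = 8.2482 m².
P = σAT⁴ ⇒ T = (P/(σA))^(1/4) = (9.505×10⁵/(5.670×10⁻⁸×8.2482))^(1/4) = 1.19×10³ K.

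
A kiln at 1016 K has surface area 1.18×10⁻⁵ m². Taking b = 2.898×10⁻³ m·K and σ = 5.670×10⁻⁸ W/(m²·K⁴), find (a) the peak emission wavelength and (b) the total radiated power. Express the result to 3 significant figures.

(a) λ_max = b/T = 2.898×10⁻³/1016 = 2.852×10⁻⁶ m = 2.85 μm.
Area A = 1.18×10⁻⁵ m².
(b) P = σAT⁴ = 5.670×10⁻⁸×1.18×10⁻⁵×(1016)⁴ = 0.713 W.

λ_max ≈ 2.85 μm; P ≈ 0.713 W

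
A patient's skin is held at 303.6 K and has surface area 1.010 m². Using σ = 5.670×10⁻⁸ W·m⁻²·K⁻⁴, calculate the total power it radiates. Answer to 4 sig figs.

Area A = 1.010 m².
P = σAT⁴ = 5.670×10⁻⁸ × 1.010 × (303.6)⁴ = 486.5 W.

P ≈ 486.5 W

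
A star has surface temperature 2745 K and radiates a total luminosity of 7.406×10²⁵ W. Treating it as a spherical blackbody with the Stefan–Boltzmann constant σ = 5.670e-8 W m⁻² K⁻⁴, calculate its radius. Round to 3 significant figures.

R ≈ 1.35×10⁹ m

L = 4πR²σT⁴ ⇒ R = √(L/(4πσT⁴)).
σT⁴ = 3.21923×10⁶ W/m², so R = √(7.406×10²⁵/(4π×3.21923×10⁶)) = 1.35×10⁹ m.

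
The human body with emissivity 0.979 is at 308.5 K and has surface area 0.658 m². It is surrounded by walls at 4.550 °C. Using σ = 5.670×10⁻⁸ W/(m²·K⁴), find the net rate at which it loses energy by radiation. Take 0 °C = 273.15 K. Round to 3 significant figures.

Net loss ≈ 114 W

Surroundings: T = 4.550 °C + 273.15 = 277.700 K.
Area A = 0.658 m².
Net radiated power P_net = εσA(T⁴ − T₀⁴) = 0.979×5.670×10⁻⁸×0.658×(308.5⁴ − 277.700⁴).
T⁴ − T₀⁴ = 9.05776×10⁹ − 5.94708×10⁹ = 3.11068×10⁹ K⁴, so P_net = 114 W.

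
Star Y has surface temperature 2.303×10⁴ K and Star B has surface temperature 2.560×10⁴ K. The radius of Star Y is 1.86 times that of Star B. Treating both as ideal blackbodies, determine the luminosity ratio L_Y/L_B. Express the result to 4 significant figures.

L ∝ R²T⁴, so L_Y/L_B = (R_Y/R_B)²(T_Y/T_B)⁴ = (1.86)² × (2.303×10⁴/2.560×10⁴)⁴ = 3.4596 × 0.654962 = 2.266.

L_Y/L_B ≈ 2.266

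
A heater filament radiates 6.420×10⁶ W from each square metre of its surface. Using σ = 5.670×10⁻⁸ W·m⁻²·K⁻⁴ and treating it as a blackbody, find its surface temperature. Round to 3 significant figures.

I = σT⁴, so T = (I/σ)^(1/4) = (6.420×10⁶/(5.670×10⁻⁸))^(1/4) = 3.26×10³ K.

T ≈ 3.26×10³ K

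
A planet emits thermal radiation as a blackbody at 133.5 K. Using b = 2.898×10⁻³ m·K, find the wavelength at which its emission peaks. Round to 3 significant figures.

λ_max ≈ 21.7 μm

Wien's displacement law: λ_max = b/T = (2.898×10⁻³ m·K)/(133.5 K) = 2.171×10⁻⁵ m.
That is 21.7 μm, in the infrared range.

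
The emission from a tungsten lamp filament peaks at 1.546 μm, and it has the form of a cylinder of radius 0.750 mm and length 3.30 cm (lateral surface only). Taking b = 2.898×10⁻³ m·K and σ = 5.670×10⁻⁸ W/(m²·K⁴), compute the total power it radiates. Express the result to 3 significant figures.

P ≈ 109 W

Wien's law: T = b/λ_max = 2.898×10⁻³/1.546×10⁻⁶ = 1874.51 K.
Lateral area A = 2πrL = 2π×7.50×10⁻⁴×0.0330 = 1.55509×10⁻⁴ m².
Then P = σAT⁴ = 5.670×10⁻⁸×1.55509×10⁻⁴×(1874.51)⁴ = 109 W.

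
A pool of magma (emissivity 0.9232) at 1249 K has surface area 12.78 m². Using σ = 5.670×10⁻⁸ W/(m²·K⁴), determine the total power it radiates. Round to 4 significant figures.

P ≈ 1.628×10⁶ W

Area A = 12.78 m².
P = εσAT⁴ = 0.9232 × 5.670×10⁻⁸ × 12.78 × (1249)⁴ = 1.628×10⁶ W.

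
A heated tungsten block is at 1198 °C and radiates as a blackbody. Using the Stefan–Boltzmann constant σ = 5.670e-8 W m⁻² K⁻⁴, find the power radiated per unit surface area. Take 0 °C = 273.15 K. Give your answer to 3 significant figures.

T = 1198 °C + 273.15 = 1471.15 K.
Stefan–Boltzmann: I = σT⁴ = 5.670×10⁻⁸ × (1471.15)⁴ = 2.66×10⁵ W/m².

I ≈ 2.66×10⁵ W/m²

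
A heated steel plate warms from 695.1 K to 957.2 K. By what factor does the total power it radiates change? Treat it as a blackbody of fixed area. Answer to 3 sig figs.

P ∝ T⁴, so P₂/P₁ = (T₂/T₁)⁴ = (957.2/695.1)⁴ = (1.37707)⁴ = 3.60.

P₂/P₁ ≈ 3.60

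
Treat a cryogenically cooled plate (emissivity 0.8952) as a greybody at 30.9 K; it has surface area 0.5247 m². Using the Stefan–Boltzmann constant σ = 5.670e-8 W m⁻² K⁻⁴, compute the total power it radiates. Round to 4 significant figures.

Area A = 0.5247 m².
P = εσAT⁴ = 0.8952 × 5.670×10⁻⁸ × 0.5247 × (30.9)⁴ = 0.02428 W.

P ≈ 0.02428 W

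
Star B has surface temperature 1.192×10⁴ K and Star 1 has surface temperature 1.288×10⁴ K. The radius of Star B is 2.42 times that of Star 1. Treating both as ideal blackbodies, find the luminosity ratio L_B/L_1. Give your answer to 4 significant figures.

L ∝ R²T⁴, so L_B/L_1 = (R_B/R_1)²(T_B/T_1)⁴ = (2.42)² × (1.192×10⁴/1.288×10⁴)⁴ = 5.8564 × 0.733570 = 4.296.

L_B/L_1 ≈ 4.296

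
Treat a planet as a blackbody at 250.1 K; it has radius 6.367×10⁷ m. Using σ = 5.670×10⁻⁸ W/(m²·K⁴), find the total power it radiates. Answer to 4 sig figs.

P ≈ 1.130×10¹⁹ W

Surface area A = 4πR² = 4π(6.367×10⁷ m)² = 5.09424×10¹⁶ m².
P = σAT⁴ = 5.670×10⁻⁸ × 5.09424×10¹⁶ × (250.1)⁴ = 1.130×10¹⁹ W.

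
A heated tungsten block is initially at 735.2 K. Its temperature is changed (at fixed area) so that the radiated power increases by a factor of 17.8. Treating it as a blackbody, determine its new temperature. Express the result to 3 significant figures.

P ∝ T⁴, so T₂/T₁ = (P₂/P₁)^(1/4) = (17.8)^(1/4) = 2.05402.
T₂ = 735.2 × 2.05402 = 1.51×10³ K.

T₂ ≈ 1.51×10³ K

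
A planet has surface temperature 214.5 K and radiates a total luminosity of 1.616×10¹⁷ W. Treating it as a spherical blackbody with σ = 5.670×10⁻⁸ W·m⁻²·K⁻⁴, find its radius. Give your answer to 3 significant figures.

R ≈ 1.04×10⁷ m

L = 4πR²σT⁴ ⇒ R = √(L/(4πσT⁴)).
σT⁴ = 120.031 W/m², so R = √(1.616×10¹⁷/(4π×120.031)) = 1.04×10⁷ m.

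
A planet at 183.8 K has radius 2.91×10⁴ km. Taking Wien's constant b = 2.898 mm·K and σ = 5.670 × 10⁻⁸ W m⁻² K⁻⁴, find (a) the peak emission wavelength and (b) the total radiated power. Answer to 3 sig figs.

(a) λ_max = b/T = 2.898×10⁻³/183.8 = 1.577×10⁻⁵ m = 15.8 μm.
Surface area A = 4πR² = 4π(2.91×10⁷ m)² = 1.06413×10¹⁶ m².
(b) P = σAT⁴ = 5.670×10⁻⁸×1.06413×10¹⁶×(183.8)⁴ = 6.89×10¹⁷ W.

λ_max ≈ 15.8 μm; P ≈ 6.89×10¹⁷ W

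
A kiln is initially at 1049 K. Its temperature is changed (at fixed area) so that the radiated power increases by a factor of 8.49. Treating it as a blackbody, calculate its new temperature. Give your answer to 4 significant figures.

P ∝ T⁴, so T₂/T₁ = (P₂/P₁)^(1/4) = (8.49)^(1/4) = 1.70697.
T₂ = 1049 × 1.70697 = 1791 K.

T₂ ≈ 1791 K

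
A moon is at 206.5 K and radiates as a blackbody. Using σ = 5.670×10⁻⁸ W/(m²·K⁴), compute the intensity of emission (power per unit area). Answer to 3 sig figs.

I ≈ 103 W/m²

Stefan–Boltzmann: I = σT⁴ = 5.670×10⁻⁸ × (206.5)⁴ = 103 W/m².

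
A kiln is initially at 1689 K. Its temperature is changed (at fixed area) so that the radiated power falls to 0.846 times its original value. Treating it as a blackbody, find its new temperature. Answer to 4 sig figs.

P ∝ T⁴, so T₂/T₁ = (P₂/P₁)^(1/4) = (0.846)^(1/4) = 0.959053.
T₂ = 1689 × 0.959053 = 1620 K.

T₂ ≈ 1620 K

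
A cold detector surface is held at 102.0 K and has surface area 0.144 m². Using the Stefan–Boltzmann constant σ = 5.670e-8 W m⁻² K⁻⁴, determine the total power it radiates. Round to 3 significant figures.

P ≈ 0.884 W

Area A = 0.144 m².
P = σAT⁴ = 5.670×10⁻⁸ × 0.144 × (102.0)⁴ = 0.884 W.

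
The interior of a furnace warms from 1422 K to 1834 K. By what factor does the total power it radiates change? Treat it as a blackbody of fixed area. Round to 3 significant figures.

P ∝ T⁴, so P₂/P₁ = (T₂/T₁)⁴ = (1834/1422)⁴ = (1.28973)⁴ = 2.77.

P₂/P₁ ≈ 2.77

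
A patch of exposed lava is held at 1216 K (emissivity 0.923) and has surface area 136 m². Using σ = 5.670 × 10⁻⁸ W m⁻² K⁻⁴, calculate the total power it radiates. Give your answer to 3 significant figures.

Area A = 136 m².
P = εσAT⁴ = 0.923 × 5.670×10⁻⁸ × 136 × (1216)⁴ = 1.56×10⁷ W.

P ≈ 1.56×10⁷ W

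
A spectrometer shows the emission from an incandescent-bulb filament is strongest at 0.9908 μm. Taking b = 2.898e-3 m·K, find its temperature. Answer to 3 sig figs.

T ≈ 2.92×10³ K

Wien's law gives T = b/λ_max = (2.898×10⁻³ m·K)/(9.908×10⁻⁷ m) = 2.92×10³ K.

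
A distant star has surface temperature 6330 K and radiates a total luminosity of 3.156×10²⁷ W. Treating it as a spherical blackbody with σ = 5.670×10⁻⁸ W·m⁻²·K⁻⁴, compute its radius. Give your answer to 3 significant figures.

R ≈ 1.66×10⁹ m

L = 4πR²σT⁴ ⇒ R = √(L/(4πσT⁴)).
σT⁴ = 9.10328×10⁷ W/m², so R = √(3.156×10²⁷/(4π×9.10328×10⁷)) = 1.66×10⁹ m.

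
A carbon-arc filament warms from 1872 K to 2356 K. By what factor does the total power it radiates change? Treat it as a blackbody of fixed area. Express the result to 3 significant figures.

P ∝ T⁴, so P₂/P₁ = (T₂/T₁)⁴ = (2356/1872)⁴ = (1.25855)⁴ = 2.51.

P₂/P₁ ≈ 2.51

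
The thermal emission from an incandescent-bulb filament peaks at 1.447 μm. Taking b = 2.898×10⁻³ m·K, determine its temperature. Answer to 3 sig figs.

T ≈ 2.00×10³ K

Wien's law gives T = b/λ_max = (2.898×10⁻³ m·K)/(1.447×10⁻⁶ m) = 2.00×10³ K.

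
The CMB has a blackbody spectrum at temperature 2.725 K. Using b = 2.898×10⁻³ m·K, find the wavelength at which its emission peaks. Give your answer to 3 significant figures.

λ_max ≈ 1.06×10⁻³ m

Wien's displacement law: λ_max = b/T = (2.898×10⁻³ m·K)/(2.725 K) = 1.063×10⁻³ m.
That is 1.06×10⁻³ m, in the microwave range.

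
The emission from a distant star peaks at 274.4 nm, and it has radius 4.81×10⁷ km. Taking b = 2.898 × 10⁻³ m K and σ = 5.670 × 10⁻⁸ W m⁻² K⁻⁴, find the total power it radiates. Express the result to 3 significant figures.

P ≈ 2.05×10³¹ W

Wien's law: T = b/λ_max = 2.898×10⁻³/2.744×10⁻⁷ = 10561.2 K.
Surface area A = 4πR² = 4π(4.81×10¹⁰ m)² = 2.90737×10²² m².
Then P = σAT⁴ = 5.670×10⁻⁸×2.90737×10²²×(10561.2)⁴ = 2.05×10³¹ W.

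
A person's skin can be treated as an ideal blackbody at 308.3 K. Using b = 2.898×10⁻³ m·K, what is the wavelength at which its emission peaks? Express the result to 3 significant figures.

λ_max ≈ 9.40 μm

Wien's displacement law: λ_max = b/T = (2.898×10⁻³ m·K)/(308.3 K) = 9.400×10⁻⁶ m.
That is 9.40 μm, in the infrared range.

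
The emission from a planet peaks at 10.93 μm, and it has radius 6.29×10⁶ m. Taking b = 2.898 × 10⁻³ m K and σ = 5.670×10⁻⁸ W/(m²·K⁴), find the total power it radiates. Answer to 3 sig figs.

Wien's law: T = b/λ_max = 2.898×10⁻³/1.093×10⁻⁵ = 265.142 K.
Surface area A = 4πR² = 4π(6.29×10⁶ m)² = 4.97177×10¹⁴ m².
Then P = σAT⁴ = 5.670×10⁻⁸×4.97177×10¹⁴×(265.142)⁴ = 1.39×10¹⁷ W.

P ≈ 1.39×10¹⁷ W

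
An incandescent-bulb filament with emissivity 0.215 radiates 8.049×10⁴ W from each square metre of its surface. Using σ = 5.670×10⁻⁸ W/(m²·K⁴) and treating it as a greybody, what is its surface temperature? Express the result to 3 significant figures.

I = εσT⁴, so T = (I/εσ)^(1/4) = (8.049×10⁴/(0.215×5.670×10⁻⁸))^(1/4) = 1.60×10³ K.

T ≈ 1.60×10³ K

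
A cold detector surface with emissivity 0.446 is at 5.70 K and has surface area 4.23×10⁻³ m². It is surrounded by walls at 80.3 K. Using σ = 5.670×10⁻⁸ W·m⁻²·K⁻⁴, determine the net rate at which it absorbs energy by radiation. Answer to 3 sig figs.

Area A = 4.23×10⁻³ m².
Net radiated power P_net = εσA(T⁴ − T₀⁴) = 0.446×5.670×10⁻⁸×4.23×10⁻³×(5.70⁴ − 80.3⁴).
T⁴ − T₀⁴ = 1055.60 − 4.15779×10⁷ = -4.15768×10⁷ K⁴, so P_net = -4.45×10⁻³ W — negative, meaning a net gain of 4.45×10⁻³ W.

Net gain ≈ 4.45×10⁻³ W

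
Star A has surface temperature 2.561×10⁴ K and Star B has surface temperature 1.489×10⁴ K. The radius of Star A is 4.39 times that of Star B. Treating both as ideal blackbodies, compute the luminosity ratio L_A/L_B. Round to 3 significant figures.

L ∝ R²T⁴, so L_A/L_B = (R_A/R_B)²(T_A/T_B)⁴ = (4.39)² × (2.561×10⁴/1.489×10⁴)⁴ = 19.2721 × 8.75104 = 169.

L_A/L_B ≈ 169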